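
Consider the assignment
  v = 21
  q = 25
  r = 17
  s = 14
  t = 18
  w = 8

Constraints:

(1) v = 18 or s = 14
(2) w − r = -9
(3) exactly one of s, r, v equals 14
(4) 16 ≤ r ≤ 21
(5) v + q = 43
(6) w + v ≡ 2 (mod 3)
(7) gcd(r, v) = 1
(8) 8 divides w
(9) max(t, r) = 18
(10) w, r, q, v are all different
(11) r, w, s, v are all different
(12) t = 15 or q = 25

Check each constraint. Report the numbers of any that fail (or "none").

The assignment fails constraint 5.

(1) v = 21 ≠ 18, but s = 14 = 14 (second disjunct) — satisfied.
(2) w − r = 8 − 17 = -9 — satisfied.
(3) s=14, r=17, v=21; 1 of them equals 14 — satisfied.
(4) r = 17 lies in [16, 21] — satisfied.
(5) v + q = 21 + 25 = 46, not 43 — violated.
(6) w + v = 29; 29 mod 3 = 2 — satisfied.
(7) gcd(17, 21) = 1 — satisfied.
(8) 8 / 8 = 1, so 8 divides 8 — satisfied.
(9) max(18, 17) = 18 — satisfied.
(10) values 8, 17, 25, 21 are pairwise distinct — satisfied.
(11) values 17, 8, 14, 21 are pairwise distinct — satisfied.
(12) t = 18 ≠ 15, but q = 25 = 25 (second disjunct) — satisfied.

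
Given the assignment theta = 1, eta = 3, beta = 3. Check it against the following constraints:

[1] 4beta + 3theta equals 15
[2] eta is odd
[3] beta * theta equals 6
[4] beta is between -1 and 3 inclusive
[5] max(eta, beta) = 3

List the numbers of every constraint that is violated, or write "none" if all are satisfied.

Constraint 3 does not hold.

[1] 4beta + 3theta = 4(3) + 3(1) = 15 — satisfied.
[2] eta = 3 is odd — satisfied.
[3] beta * theta = 3 * 1 = 3, not 6 — violated.
[4] beta = 3 lies in [-1, 3] — satisfied.
[5] max(3, 3) = 3 — satisfied.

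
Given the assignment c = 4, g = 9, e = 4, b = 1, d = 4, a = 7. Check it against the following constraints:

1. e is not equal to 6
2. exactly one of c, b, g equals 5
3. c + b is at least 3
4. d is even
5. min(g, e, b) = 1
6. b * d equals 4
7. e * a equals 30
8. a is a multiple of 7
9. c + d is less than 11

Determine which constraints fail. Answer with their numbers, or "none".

No — constraints 2 and 7 are not satisfied.

1. e = 4, and 4 ≠ 6 — satisfied.
2. c=4, b=1, g=9; 0 of them equal 5, not exactly one — violated.
3. c + b = 4 + 1 = 5; 5 ≥ 3 — satisfied.
4. d = 4 is even — satisfied.
5. min(9, 4, 1) = 1 — satisfied.
6. b * d = 1 * 4 = 4 — satisfied.
7. e * a = 4 * 7 = 28, not 30 — violated.
8. 7 / 7 = 1, so 7 divides 7 — satisfied.
9. c + d = 4 + 4 = 8; 8 < 11 — satisfied.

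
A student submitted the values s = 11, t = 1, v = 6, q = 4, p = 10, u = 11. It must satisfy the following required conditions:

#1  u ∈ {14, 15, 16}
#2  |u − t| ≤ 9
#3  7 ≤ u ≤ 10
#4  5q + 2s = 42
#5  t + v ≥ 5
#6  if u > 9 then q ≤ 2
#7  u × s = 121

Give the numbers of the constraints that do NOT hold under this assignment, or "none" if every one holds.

No — constraints 1, 2, 3, and 6 are not satisfied.

#1 u = 11 is not in {14, 15, 16} — violated.
#2 |11 − 1| = 10; 10 > 9, exceeds bound 9 — violated.
#3 u = 11 is outside [7, 10] — violated.
#4 5q + 2s = 5(4) + 2(11) = 42 — satisfied.
#5 t + v = 1 + 6 = 7; 7 ≥ 5 — satisfied.
#6 u = 11 > 9, so we need q ≤ 2; but q = 4 > 2 — violated.
#7 u × s = 11 × 11 = 121 — satisfied.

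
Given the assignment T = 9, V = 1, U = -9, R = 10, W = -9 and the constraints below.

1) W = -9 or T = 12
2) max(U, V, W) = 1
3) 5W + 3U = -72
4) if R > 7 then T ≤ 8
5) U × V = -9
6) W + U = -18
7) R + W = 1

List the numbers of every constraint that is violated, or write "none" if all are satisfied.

Constraint 4 does not hold.

1) W = -9 = -9 (first disjunct)  true
2) max(-9, 1, -9) = 1  true
3) 5W + 3U = 5(-9) + 3(-9) = -72  true
4) R = 10 > 7, so we need T ≤ 8; but T = 9 > 8  false
5) U × V = -9 × 1 = -9  true
6) W + U = -9 + (-9) = -18  true
7) R + W = 10 + (-9) = 1  true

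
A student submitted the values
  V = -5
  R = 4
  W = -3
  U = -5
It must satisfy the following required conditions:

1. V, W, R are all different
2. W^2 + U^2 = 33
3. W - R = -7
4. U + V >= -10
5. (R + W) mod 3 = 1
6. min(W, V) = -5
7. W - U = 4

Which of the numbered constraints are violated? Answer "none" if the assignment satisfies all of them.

1. values -5, -3, 4 are pairwise distinct — holds.
2. W^2 + U^2 = (-3)^2 + (-5)^2 = 9 + 25 = 34, not 33 — fails.
3. W - R = -3 - 4 = -7 — holds.
4. U + V = -5 + (-5) = -10; -10 ≥ -10 — holds.
5. R + W = 1; 1 mod 3 = 1 — holds.
6. min(-3, -5) = -5 — holds.
7. W - U = -3 - (-5) = 2, not 4 — fails.

No — constraints 2 and 7 are not satisfied.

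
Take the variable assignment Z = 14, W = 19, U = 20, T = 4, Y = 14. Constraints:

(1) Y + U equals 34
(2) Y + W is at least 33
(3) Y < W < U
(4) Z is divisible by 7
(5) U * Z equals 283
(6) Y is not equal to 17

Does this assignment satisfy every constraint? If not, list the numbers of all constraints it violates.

Violated: 5.

(1) Y + U = 14 + 20 = 34  yes
(2) Y + W = 14 + 19 = 33; 33 ≥ 33  yes
(3) values 14 < 19 < 20  yes
(4) 14 / 7 = 2, so 7 divides 14  yes
(5) U * Z = 20 * 14 = 280, not 283  no
(6) Y = 14, and 14 ≠ 17  yes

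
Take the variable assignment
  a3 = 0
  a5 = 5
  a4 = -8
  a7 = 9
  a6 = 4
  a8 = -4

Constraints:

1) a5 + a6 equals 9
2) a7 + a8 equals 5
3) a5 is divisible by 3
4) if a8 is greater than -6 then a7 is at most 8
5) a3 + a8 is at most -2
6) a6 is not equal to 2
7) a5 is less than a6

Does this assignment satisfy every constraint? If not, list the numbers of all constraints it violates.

1) a5 + a6 = 5 + 4 = 9 — satisfied.
2) a7 + a8 = 9 + (-4) = 5 — satisfied.
3) 5 = 3*1 + 2, so 3 does not divide 5 — violated.
4) a8 = -4 > -6, so we need a7 ≤ 8; but a7 = 9 > 8 — violated.
5) a3 + a8 = 0 + (-4) = -4; -4 ≤ -2 — satisfied.
6) a6 = 4, and 4 ≠ 2 — satisfied.
7) a5 = 5, a6 = 4; 5 ≥ 4 (want <) — violated.

Violated: 3, 4, 7.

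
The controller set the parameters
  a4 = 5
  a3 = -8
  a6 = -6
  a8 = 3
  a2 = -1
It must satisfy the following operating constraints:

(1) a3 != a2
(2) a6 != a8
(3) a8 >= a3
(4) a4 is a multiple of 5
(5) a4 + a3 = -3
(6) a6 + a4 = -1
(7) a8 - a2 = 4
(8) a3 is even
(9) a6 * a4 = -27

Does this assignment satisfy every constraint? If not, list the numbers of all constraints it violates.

No — constraint 9 is not satisfied.

(1) a3 = -8, a2 = -1; distinct  yes
(2) a6 = -6, a8 = 3; distinct  yes
(3) a8 = 3, a3 = -8; 3 ≥ -8  yes
(4) 5 / 5 = 1, so 5 divides 5  yes
(5) a4 + a3 = 5 + (-8) = -3  yes
(6) a6 + a4 = -6 + 5 = -1  yes
(7) a8 - a2 = 3 - (-1) = 4  yes
(8) a3 = -8 is even  yes
(9) a6 * a4 = -6 * 5 = -30, not -27  no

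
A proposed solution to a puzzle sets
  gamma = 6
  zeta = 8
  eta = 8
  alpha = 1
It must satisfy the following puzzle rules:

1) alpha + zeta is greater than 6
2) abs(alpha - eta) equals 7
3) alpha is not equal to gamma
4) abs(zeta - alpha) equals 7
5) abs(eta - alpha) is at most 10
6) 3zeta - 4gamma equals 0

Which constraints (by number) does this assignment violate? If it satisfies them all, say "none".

1) alpha + zeta = 1 + 8 = 9; 9 > 6 — OK.
2) abs(1 - 8) = 7 — OK.
3) alpha = 1, gamma = 6; distinct — OK.
4) abs(8 - 1) = 7 — OK.
5) abs(8 - 1) = 7; 7 ≤ 10 — OK.
6) 3zeta - 4gamma = 3(8) - 4(6) = 0 — OK.

No violations.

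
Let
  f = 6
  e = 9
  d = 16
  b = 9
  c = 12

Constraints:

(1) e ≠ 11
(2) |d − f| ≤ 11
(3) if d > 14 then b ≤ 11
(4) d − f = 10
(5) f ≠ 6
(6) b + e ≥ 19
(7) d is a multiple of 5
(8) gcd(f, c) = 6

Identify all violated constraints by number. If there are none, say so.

Constraints 5, 6, 7 do not hold.

(1) e = 9, and 9 ≠ 11 — OK.
(2) |16 − 6| = 10; 10 ≤ 11 — OK.
(3) d = 16 > 14, so we need b ≤ 11; b = 9 ≤ 11 — OK.
(4) d − f = 16 − 6 = 10 — OK.
(5) f = 6, but 6 is required to differ — violated.
(6) b + e = 9 + 9 = 18; 18 < 19, bound 19 not met — violated.
(7) 16 = 5×3 + 1, so 5 does not divide 16 — violated.
(8) gcd(6, 12) = 6 — OK.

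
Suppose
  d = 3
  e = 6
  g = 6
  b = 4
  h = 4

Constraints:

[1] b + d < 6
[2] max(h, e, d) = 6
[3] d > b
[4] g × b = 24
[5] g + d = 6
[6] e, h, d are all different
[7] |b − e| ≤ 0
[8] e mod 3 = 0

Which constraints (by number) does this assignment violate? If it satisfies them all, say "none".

Constraints 1, 3, 5, and 7 are violated.

[1] b + d = 4 + 3 = 7; 7 ≥ 6, bound 6 not met — does not hold.
[2] max(4, 6, 3) = 6 — holds.
[3] d = 3, b = 4; 3 ≤ 4 (want >) — does not hold.
[4] g × b = 6 × 4 = 24 — holds.
[5] g + d = 6 + 3 = 9, not 6 — does not hold.
[6] values 6, 4, 3 are pairwise distinct — holds.
[7] |4 − 6| = 2; 2 > 0, exceeds bound 0 — does not hold.
[8] 6 mod 3 = 0 — holds.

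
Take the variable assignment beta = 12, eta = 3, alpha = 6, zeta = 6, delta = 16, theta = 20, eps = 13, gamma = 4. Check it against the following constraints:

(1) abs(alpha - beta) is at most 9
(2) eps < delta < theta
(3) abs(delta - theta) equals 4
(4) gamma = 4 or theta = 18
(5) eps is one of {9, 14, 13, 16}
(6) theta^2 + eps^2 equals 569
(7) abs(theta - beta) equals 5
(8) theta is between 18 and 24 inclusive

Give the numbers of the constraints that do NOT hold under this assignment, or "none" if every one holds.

(1) abs(6 - 12) = 6; 6 ≤ 9  true
(2) values 13 < 16 < 20  true
(3) abs(16 - 20) = 4  true
(4) gamma = 4 = 4 (first disjunct)  true
(5) eps = 13 is in {9, 14, 13, 16}  true
(6) theta^2 + eps^2 = 20^2 + 13^2 = 400 + 169 = 569  true
(7) abs(20 - 12) = 8, not 5  false
(8) theta = 20 lies in [18, 24]  true

Constraint 7 does not hold.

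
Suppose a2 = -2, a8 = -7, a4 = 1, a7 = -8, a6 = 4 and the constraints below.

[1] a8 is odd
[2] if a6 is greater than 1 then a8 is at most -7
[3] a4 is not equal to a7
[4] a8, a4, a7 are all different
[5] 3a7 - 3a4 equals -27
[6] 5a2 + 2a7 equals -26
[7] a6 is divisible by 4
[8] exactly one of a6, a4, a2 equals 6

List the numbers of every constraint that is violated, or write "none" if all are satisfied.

Constraint 8 does not hold.

[1] a8 = -7 is odd  ✔
[2] a6 = 4 > 1, so we need a8 ≤ -7; a8 = -7 ≤ -7  ✔
[3] a4 = 1, a7 = -8; distinct  ✔
[4] values -7, 1, -8 are pairwise distinct  ✔
[5] 3a7 - 3a4 = 3(-8) - 3(1) = -27  ✔
[6] 5a2 + 2a7 = 5(-2) + 2(-8) = -26  ✔
[7] 4 / 4 = 1, so 4 divides 4  ✔
[8] a6=4, a4=1, a2=-2; 0 of them equal 6, not exactly one  ✘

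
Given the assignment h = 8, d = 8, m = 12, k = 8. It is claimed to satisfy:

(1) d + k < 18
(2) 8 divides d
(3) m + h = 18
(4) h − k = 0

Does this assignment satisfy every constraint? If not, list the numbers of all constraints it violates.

No — constraint 3 is not satisfied.

(1) d + k = 8 + 8 = 16; 16 < 18 — holds.
(2) 8 / 8 = 1, so 8 divides 8 — holds.
(3) m + h = 12 + 8 = 20, not 18 — does not hold.
(4) h − k = 8 − 8 = 0 — holds.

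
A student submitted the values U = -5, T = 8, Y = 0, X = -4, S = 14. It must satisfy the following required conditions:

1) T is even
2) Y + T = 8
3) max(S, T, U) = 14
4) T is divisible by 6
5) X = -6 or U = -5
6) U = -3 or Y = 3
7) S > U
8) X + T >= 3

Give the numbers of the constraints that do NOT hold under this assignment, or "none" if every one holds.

1) T = 8 is even — OK.
2) Y + T = 0 + 8 = 8 — OK.
3) max(14, 8, -5) = 14 — OK.
4) 8 = 6*1 + 2, so 6 does not divide 8 — violated.
5) X = -4 ≠ -6, but U = -5 = -5 (second disjunct) — OK.
6) U = -5 ≠ -3 and Y = 0 ≠ 3; both disjuncts false — violated.
7) S = 14, U = -5; 14 > -5 — OK.
8) X + T = -4 + 8 = 4; 4 ≥ 3 — OK.

The assignment fails constraints 4, 6.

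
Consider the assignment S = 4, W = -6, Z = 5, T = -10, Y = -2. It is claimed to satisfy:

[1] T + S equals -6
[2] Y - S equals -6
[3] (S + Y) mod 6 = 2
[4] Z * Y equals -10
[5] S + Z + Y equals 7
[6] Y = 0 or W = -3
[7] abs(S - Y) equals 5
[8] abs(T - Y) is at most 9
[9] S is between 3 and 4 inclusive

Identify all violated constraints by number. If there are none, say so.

[1] T + S = -10 + 4 = -6 — OK.
[2] Y - S = -2 - 4 = -6 — OK.
[3] S + Y = 2; 2 mod 6 = 2 — OK.
[4] Z * Y = 5 * (-2) = -10 — OK.
[5] S + Z + Y = 4 + 5 + (-2) = 7 — OK.
[6] Y = -2 ≠ 0 and W = -6 ≠ -3; both disjuncts false — violated.
[7] abs(4 - (-2)) = 6, not 5 — violated.
[8] abs(-10 - (-2)) = 8; 8 ≤ 9 — OK.
[9] S = 4 lies in [3, 4] — OK.

No — constraints 6, 7 are not satisfied.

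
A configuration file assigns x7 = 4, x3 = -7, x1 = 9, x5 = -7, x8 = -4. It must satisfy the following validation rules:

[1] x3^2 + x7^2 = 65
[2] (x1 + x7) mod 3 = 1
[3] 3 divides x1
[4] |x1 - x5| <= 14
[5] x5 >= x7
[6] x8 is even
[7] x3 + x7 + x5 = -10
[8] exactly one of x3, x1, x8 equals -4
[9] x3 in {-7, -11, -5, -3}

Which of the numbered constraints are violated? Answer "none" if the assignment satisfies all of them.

Constraints 4 and 5 do not hold.

[1] x3^2 + x7^2 = (-7)^2 + 4^2 = 49 + 16 = 65 — holds.
[2] x1 + x7 = 13; 13 mod 3 = 1 — holds.
[3] 9 / 3 = 3, so 3 divides 9 — holds.
[4] |9 - (-7)| = 16; 16 > 14, exceeds bound 14 — does not hold.
[5] x5 = -7, x7 = 4; -7 < 4 (want ≥) — does not hold.
[6] x8 = -4 is even — holds.
[7] x3 + x7 + x5 = -7 + 4 + (-7) = -10 — holds.
[8] x3=-7, x1=9, x8=-4; 1 of them equals -4 — holds.
[9] x3 = -7 is in {-7, -11, -5, -3} — holds.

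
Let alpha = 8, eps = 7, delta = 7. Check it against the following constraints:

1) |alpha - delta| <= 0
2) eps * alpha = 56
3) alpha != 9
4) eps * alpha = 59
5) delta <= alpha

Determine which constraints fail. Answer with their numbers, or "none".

1) |8 - 7| = 1; 1 > 0, exceeds bound 0  ✘
2) eps * alpha = 7 * 8 = 56  ✔
3) alpha = 8, and 8 ≠ 9  ✔
4) eps * alpha = 7 * 8 = 56, not 59  ✘
5) delta = 7, alpha = 8; 7 ≤ 8  ✔

No — constraints 1 and 4 are not satisfied.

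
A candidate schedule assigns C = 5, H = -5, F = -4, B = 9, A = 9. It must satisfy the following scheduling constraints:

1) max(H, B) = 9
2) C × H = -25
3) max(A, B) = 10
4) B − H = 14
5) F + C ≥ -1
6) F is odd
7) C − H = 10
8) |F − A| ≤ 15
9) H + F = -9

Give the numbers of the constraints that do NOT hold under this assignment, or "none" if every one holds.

1) max(-5, 9) = 9 — satisfied.
2) C × H = 5 × (-5) = -25 — satisfied.
3) max(9, 9) = 9, not 10 — violated.
4) B − H = 9 − (-5) = 14 — satisfied.
5) F + C = -4 + 5 = 1; 1 ≥ -1 — satisfied.
6) F = -4 is even — violated.
7) C − H = 5 − (-5) = 10 — satisfied.
8) |-4 − 9| = 13; 13 ≤ 15 — satisfied.
9) H + F = -5 + (-4) = -9 — satisfied.

Constraints 3 and 6 are violated.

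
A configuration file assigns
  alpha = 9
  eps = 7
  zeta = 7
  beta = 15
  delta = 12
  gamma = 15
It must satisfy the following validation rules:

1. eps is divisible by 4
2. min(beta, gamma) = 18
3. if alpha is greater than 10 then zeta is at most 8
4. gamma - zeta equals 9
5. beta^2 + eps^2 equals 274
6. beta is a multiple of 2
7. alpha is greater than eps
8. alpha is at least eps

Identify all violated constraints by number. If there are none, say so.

The assignment fails constraints 1, 2, 4, 6.

1. 7 = 4*1 + 3, so 4 does not divide 7 — violated.
2. min(15, 15) = 15, not 18 — violated.
3. alpha = 9, not > 10; antecedent false, conditional vacuously true — OK.
4. gamma - zeta = 15 - 7 = 8, not 9 — violated.
5. beta^2 + eps^2 = 15^2 + 7^2 = 225 + 49 = 274 — OK.
6. 15 = 2*7 + 1, so 2 does not divide 15 — violated.
7. alpha = 9, eps = 7; 9 > 7 — OK.
8. alpha = 9, eps = 7; 9 ≥ 7 — OK.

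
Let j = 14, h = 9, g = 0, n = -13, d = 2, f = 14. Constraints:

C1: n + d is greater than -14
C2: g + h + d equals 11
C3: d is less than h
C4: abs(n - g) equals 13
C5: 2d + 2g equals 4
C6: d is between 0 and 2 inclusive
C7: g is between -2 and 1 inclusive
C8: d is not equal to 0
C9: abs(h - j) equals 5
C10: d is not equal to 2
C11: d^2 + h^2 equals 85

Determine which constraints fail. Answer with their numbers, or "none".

C1: n + d = -13 + 2 = -11; -11 > -14 — satisfied.
C2: g + h + d = 0 + 9 + 2 = 11 — satisfied.
C3: d = 2, h = 9; 2 < 9 — satisfied.
C4: abs(-13 - 0) = 13 — satisfied.
C5: 2d + 2g = 2(2) + 2(0) = 4 — satisfied.
C6: d = 2 lies in [0, 2] — satisfied.
C7: g = 0 lies in [-2, 1] — satisfied.
C8: d = 2, and 2 ≠ 0 — satisfied.
C9: abs(9 - 14) = 5 — satisfied.
C10: d = 2, but 2 is required to differ — violated.
C11: d^2 + h^2 = 2^2 + 9^2 = 4 + 81 = 85 — satisfied.

Constraint 10 is violated.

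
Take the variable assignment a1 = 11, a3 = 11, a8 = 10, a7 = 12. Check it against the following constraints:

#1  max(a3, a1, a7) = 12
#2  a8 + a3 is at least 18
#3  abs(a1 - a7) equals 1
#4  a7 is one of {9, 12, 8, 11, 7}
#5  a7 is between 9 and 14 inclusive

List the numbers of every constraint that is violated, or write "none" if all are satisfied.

Yes — all constraints hold.

#1 max(11, 11, 12) = 12  yes
#2 a8 + a3 = 10 + 11 = 21; 21 ≥ 18  yes
#3 abs(11 - 12) = 1  yes
#4 a7 = 12 is in {9, 12, 8, 11, 7}  yes
#5 a7 = 12 lies in [9, 14]  yes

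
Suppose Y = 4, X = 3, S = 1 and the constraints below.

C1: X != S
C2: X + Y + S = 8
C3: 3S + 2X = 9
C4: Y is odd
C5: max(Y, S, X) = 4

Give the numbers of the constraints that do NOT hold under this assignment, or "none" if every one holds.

C1: X = 3, S = 1; distinct — holds.
C2: X + Y + S = 3 + 4 + 1 = 8 — holds.
C3: 3S + 2X = 3(1) + 2(3) = 9 — holds.
C4: Y = 4 is even — does not hold.
C5: max(4, 1, 3) = 4 — holds.

Violated: 4.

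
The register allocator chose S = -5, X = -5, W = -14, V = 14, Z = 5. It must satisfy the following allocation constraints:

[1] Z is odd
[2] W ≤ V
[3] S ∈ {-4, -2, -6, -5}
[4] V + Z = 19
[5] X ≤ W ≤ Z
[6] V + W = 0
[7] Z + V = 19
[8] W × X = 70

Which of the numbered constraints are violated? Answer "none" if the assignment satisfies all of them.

[1] Z = 5 is odd — holds.
[2] W = -14, V = 14; -14 ≤ 14 — holds.
[3] S = -5 is in {-4, -2, -6, -5} — holds.
[4] V + Z = 14 + 5 = 19 — holds.
[5] values -5, -14, 5; X = -5 is not ≤ W = -14 — does not hold.
[6] V + W = 14 + (-14) = 0 — holds.
[7] Z + V = 5 + 14 = 19 — holds.
[8] W × X = -14 × (-5) = 70 — holds.

The assignment fails constraint 5.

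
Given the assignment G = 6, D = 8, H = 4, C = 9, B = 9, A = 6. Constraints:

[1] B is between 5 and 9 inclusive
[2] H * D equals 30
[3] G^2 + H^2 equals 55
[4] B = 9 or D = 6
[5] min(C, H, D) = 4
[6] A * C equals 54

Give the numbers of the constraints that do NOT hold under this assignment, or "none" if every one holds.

[1] B = 9 lies in [5, 9]  true
[2] H * D = 4 * 8 = 32, not 30  false
[3] G^2 + H^2 = 6^2 + 4^2 = 36 + 16 = 52, not 55  false
[4] B = 9 = 9 (first disjunct)  true
[5] min(9, 4, 8) = 4  true
[6] A * C = 6 * 9 = 54  true

The assignment fails constraints 2, 3.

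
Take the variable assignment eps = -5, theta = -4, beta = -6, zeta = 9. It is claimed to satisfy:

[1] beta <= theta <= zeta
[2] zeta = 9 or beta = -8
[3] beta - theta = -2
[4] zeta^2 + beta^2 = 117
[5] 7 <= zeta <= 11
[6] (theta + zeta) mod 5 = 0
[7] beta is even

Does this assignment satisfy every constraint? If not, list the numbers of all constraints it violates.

No violations.

[1] values -6 <= -4 <= 9  OK
[2] zeta = 9 = 9 (first disjunct)  OK
[3] beta - theta = -6 - (-4) = -2  OK
[4] zeta^2 + beta^2 = 9^2 + (-6)^2 = 81 + 36 = 117  OK
[5] zeta = 9 lies in [7, 11]  OK
[6] theta + zeta = 5; 5 mod 5 = 0  OK
[7] beta = -6 is even  OK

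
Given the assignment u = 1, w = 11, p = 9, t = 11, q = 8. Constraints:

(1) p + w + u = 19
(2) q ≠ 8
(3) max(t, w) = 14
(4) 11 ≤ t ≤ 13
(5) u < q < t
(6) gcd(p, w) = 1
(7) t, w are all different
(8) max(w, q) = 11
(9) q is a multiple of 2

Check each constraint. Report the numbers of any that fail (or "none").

(1) p + w + u = 9 + 11 + 1 = 21, not 19 — fails.
(2) q = 8, but 8 is required to differ — fails.
(3) max(11, 11) = 11, not 14 — fails.
(4) t = 11 lies in [11, 13] — holds.
(5) values 1 < 8 < 11 — holds.
(6) gcd(9, 11) = 1 — holds.
(7) t = w = 11, not all different — fails.
(8) max(11, 8) = 11 — holds.
(9) 8 / 2 = 4, so 2 divides 8 — holds.

No — constraints 1, 2, 3, 7 are not satisfied.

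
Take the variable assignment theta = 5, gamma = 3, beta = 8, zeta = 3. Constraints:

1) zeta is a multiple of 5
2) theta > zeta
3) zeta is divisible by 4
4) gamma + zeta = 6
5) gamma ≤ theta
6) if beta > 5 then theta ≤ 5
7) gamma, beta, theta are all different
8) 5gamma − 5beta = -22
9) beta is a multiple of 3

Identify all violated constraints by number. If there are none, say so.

1) 3 = 5×0 + 3, so 5 does not divide 3  no
2) theta = 5, zeta = 3; 5 > 3  yes
3) 3 = 4×0 + 3, so 4 does not divide 3  no
4) gamma + zeta = 3 + 3 = 6  yes
5) gamma = 3, theta = 5; 3 ≤ 5  yes
6) beta = 8 > 5, so we need theta ≤ 5; theta = 5 ≤ 5  yes
7) values 3, 8, 5 are pairwise distinct  yes
8) 5gamma − 5beta = 5(3) − 5(8) = -25, not -22  no
9) 8 = 3×2 + 2, so 3 does not divide 8  no

The assignment fails constraints 1, 3, 8, and 9.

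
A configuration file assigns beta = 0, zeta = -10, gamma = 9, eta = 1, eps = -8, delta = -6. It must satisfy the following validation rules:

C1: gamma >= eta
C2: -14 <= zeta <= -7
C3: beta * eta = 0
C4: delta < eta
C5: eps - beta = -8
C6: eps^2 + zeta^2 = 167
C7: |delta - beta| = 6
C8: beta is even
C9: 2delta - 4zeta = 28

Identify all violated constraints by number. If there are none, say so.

Constraint 6 is violated.

C1: gamma = 9, eta = 1; 9 ≥ 1  OK
C2: zeta = -10 lies in [-14, -7]  OK
C3: beta * eta = 0 * 1 = 0  OK
C4: delta = -6, eta = 1; -6 < 1  OK
C5: eps - beta = -8 - 0 = -8  OK
C6: eps^2 + zeta^2 = (-8)^2 + (-10)^2 = 64 + 100 = 164, not 167  FAIL
C7: |-6 - 0| = 6  OK
C8: beta = 0 is even  OK
C9: 2delta - 4zeta = 2(-6) - 4(-10) = 28  OK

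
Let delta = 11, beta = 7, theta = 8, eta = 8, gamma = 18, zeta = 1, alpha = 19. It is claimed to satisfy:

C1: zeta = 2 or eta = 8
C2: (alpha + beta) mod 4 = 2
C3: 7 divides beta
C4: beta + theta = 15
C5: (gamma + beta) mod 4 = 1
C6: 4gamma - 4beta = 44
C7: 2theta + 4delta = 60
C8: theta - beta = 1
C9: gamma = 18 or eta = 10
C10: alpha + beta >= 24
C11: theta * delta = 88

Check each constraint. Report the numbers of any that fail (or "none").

C1: zeta = 1 ≠ 2, but eta = 8 = 8 (second disjunct)  ✓
C2: alpha + beta = 26; 26 mod 4 = 2  ✓
C3: 7 / 7 = 1, so 7 divides 7  ✓
C4: beta + theta = 7 + 8 = 15  ✓
C5: gamma + beta = 25; 25 mod 4 = 1  ✓
C6: 4gamma - 4beta = 4(18) - 4(7) = 44  ✓
C7: 2theta + 4delta = 2(8) + 4(11) = 60  ✓
C8: theta - beta = 8 - 7 = 1  ✓
C9: gamma = 18 = 18 (first disjunct)  ✓
C10: alpha + beta = 19 + 7 = 26; 26 ≥ 24  ✓
C11: theta * delta = 8 * 11 = 88  ✓

Yes — all constraints hold.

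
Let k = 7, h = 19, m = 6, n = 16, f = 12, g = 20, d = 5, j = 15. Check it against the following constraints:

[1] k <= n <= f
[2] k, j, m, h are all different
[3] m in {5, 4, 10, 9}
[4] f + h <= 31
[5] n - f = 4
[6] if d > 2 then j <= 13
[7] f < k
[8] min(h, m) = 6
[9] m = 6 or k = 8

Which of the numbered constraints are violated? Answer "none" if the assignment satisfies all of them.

[1] values 7, 16, 12; n = 16 is not <= f = 12  false
[2] values 7, 15, 6, 19 are pairwise distinct  true
[3] m = 6 is not in {5, 4, 10, 9}  false
[4] f + h = 12 + 19 = 31; 31 ≤ 31  true
[5] n - f = 16 - 12 = 4  true
[6] d = 5 > 2, so we need j ≤ 13; but j = 15 > 13  false
[7] f = 12, k = 7; 12 ≥ 7 (want <)  false
[8] min(19, 6) = 6  true
[9] m = 6 = 6 (first disjunct)  true

No — constraints 1, 3, 6, and 7 are not satisfied.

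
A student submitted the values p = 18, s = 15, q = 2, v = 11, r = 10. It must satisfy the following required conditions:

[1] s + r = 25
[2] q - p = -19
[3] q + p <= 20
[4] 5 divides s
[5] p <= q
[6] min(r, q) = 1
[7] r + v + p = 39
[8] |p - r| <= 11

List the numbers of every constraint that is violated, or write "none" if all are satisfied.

[1] s + r = 15 + 10 = 25 — OK.
[2] q - p = 2 - 18 = -16, not -19 — violated.
[3] q + p = 2 + 18 = 20; 20 ≤ 20 — OK.
[4] 15 / 5 = 3, so 5 divides 15 — OK.
[5] p = 18, q = 2; 18 > 2 (want ≤) — violated.
[6] min(10, 2) = 2, not 1 — violated.
[7] r + v + p = 10 + 11 + 18 = 39 — OK.
[8] |18 - 10| = 8; 8 ≤ 11 — OK.

The assignment fails constraints 2, 5, 6.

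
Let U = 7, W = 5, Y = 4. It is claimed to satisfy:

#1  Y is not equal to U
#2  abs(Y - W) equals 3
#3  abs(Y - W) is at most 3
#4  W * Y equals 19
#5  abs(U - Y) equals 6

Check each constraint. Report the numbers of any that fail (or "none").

#1 Y = 4, U = 7; distinct — OK.
#2 abs(4 - 5) = 1, not 3 — violated.
#3 abs(4 - 5) = 1; 1 ≤ 3 — OK.
#4 W * Y = 5 * 4 = 20, not 19 — violated.
#5 abs(7 - 4) = 3, not 6 — violated.

Violated: 2, 4, and 5.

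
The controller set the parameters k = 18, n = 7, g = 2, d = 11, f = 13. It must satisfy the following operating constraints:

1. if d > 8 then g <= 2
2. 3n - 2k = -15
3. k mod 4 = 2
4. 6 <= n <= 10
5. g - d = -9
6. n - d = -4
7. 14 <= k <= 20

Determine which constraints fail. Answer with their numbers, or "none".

Yes — all constraints hold.

1. d = 11 > 8, so we need g ≤ 2; g = 2 ≤ 2 — satisfied.
2. 3n - 2k = 3(7) - 2(18) = -15 — satisfied.
3. 18 mod 4 = 2 — satisfied.
4. n = 7 lies in [6, 10] — satisfied.
5. g - d = 2 - 11 = -9 — satisfied.
6. n - d = 7 - 11 = -4 — satisfied.
7. k = 18 lies in [14, 20] — satisfied.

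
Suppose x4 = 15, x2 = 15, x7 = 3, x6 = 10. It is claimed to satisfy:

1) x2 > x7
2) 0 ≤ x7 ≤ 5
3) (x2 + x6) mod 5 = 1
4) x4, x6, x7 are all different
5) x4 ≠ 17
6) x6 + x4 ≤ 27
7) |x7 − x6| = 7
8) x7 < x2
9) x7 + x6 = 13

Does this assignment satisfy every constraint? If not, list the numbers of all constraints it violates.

1) x2 = 15, x7 = 3; 15 > 3 — satisfied.
2) x7 = 3 lies in [0, 5] — satisfied.
3) x2 + x6 = 25; 25 mod 5 = 0, not 1 — violated.
4) values 15, 10, 3 are pairwise distinct — satisfied.
5) x4 = 15, and 15 ≠ 17 — satisfied.
6) x6 + x4 = 10 + 15 = 25; 25 ≤ 27 — satisfied.
7) |3 − 10| = 7 — satisfied.
8) x7 = 3, x2 = 15; 3 < 15 — satisfied.
9) x7 + x6 = 3 + 10 = 13 — satisfied.

Constraint 3 does not hold.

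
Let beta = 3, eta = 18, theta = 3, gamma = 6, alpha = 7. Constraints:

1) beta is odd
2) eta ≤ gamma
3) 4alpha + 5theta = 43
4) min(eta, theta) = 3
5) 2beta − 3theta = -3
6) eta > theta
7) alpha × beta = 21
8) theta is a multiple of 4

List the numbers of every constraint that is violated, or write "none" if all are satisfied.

1) beta = 3 is odd  true
2) eta = 18, gamma = 6; 18 > 6 (want ≤)  false
3) 4alpha + 5theta = 4(7) + 5(3) = 43  true
4) min(18, 3) = 3  true
5) 2beta − 3theta = 2(3) − 3(3) = -3  true
6) eta = 18, theta = 3; 18 > 3  true
7) alpha × beta = 7 × 3 = 21  true
8) 3 = 4×0 + 3, so 4 does not divide 3  false

The assignment fails constraints 2, 8.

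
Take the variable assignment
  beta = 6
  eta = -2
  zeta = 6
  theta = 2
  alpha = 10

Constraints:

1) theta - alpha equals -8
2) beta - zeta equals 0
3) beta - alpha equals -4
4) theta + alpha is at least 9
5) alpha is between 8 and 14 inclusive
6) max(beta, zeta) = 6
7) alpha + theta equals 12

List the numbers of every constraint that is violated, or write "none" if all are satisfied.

All constraints are satisfied.

1) theta - alpha = 2 - 10 = -8  ✔
2) beta - zeta = 6 - 6 = 0  ✔
3) beta - alpha = 6 - 10 = -4  ✔
4) theta + alpha = 2 + 10 = 12; 12 ≥ 9  ✔
5) alpha = 10 lies in [8, 14]  ✔
6) max(6, 6) = 6  ✔
7) alpha + theta = 10 + 2 = 12  ✔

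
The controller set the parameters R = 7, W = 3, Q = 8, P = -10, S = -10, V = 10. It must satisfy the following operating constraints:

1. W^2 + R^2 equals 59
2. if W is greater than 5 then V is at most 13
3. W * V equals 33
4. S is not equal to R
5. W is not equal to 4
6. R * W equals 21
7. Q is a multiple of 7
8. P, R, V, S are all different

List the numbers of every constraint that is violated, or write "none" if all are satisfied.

1. W^2 + R^2 = 3^2 + 7^2 = 9 + 49 = 58, not 59 — does not hold.
2. W = 3, not > 5; antecedent false, conditional vacuously true — holds.
3. W * V = 3 * 10 = 30, not 33 — does not hold.
4. S = -10, R = 7; distinct — holds.
5. W = 3, and 3 ≠ 4 — holds.
6. R * W = 7 * 3 = 21 — holds.
7. 8 = 7*1 + 1, so 7 does not divide 8 — does not hold.
8. P = S = -10, not all different — does not hold.

The assignment fails constraints 1, 3, 7, and 8.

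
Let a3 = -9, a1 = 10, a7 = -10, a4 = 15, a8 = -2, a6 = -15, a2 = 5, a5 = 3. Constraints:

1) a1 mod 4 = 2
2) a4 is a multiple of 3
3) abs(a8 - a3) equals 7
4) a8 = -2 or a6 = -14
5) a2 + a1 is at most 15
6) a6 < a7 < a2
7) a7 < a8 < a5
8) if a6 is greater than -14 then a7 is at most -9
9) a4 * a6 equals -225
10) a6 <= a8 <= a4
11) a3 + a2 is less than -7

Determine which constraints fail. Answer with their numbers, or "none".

Violated: 11.

1) 10 mod 4 = 2  ✓
2) 15 / 3 = 5, so 3 divides 15  ✓
3) abs(-2 - (-9)) = 7  ✓
4) a8 = -2 = -2 (first disjunct)  ✓
5) a2 + a1 = 5 + 10 = 15; 15 ≤ 15  ✓
6) values -15 < -10 < 5  ✓
7) values -10 < -2 < 3  ✓
8) a6 = -15, not > -14; antecedent false, conditional vacuously true  ✓
9) a4 * a6 = 15 * (-15) = -225  ✓
10) values -15 <= -2 <= 15  ✓
11) a3 + a2 = -9 + 5 = -4; -4 ≥ -7, bound -7 not met  ✗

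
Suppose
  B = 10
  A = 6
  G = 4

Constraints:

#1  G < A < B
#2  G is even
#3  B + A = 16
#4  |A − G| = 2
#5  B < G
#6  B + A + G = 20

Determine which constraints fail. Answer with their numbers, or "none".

Constraint 5 does not hold.

#1 values 4 < 6 < 10  OK
#2 G = 4 is even  OK
#3 B + A = 10 + 6 = 16  OK
#4 |6 − 4| = 2  OK
#5 B = 10, G = 4; 10 ≥ 4 (want <)  FAIL
#6 B + A + G = 10 + 6 + 4 = 20  OK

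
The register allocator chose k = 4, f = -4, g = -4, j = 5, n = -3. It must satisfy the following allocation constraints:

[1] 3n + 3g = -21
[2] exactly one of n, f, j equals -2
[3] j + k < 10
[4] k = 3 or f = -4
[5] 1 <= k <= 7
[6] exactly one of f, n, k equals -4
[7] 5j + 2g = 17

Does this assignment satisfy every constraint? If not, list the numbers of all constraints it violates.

The assignment fails constraint 2.

[1] 3n + 3g = 3(-3) + 3(-4) = -21 — satisfied.
[2] n=-3, f=-4, j=5; 0 of them equal -2, not exactly one — violated.
[3] j + k = 5 + 4 = 9; 9 < 10 — satisfied.
[4] k = 4 ≠ 3, but f = -4 = -4 (second disjunct) — satisfied.
[5] k = 4 lies in [1, 7] — satisfied.
[6] f=-4, n=-3, k=4; 1 of them equals -4 — satisfied.
[7] 5j + 2g = 5(5) + 2(-4) = 17 — satisfied.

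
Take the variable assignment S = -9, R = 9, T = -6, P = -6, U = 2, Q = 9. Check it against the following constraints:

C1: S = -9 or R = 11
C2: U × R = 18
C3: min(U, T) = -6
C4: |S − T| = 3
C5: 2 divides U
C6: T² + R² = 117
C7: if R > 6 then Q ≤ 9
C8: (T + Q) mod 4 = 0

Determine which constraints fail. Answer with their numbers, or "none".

Constraint 8 does not hold.

C1: S = -9 = -9 (first disjunct) — holds.
C2: U × R = 2 × 9 = 18 — holds.
C3: min(2, -6) = -6 — holds.
C4: |-9 − (-6)| = 3 — holds.
C5: 2 / 2 = 1, so 2 divides 2 — holds.
C6: T² + R² = (-6)² + 9² = 36 + 81 = 117 — holds.
C7: R = 9 > 6, so we need Q ≤ 9; Q = 9 ≤ 9 — holds.
C8: T + Q = 3; 3 mod 4 = 3, not 0 — does not hold.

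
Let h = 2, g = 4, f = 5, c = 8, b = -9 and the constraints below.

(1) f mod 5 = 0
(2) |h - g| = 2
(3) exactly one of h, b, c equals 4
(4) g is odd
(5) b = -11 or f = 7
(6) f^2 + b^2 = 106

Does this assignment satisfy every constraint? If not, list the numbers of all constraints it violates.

(1) 5 mod 5 = 0 — OK.
(2) |2 - 4| = 2 — OK.
(3) h=2, b=-9, c=8; 0 of them equal 4, not exactly one — violated.
(4) g = 4 is even — violated.
(5) b = -9 ≠ -11 and f = 5 ≠ 7; both disjuncts false — violated.
(6) f^2 + b^2 = 5^2 + (-9)^2 = 25 + 81 = 106 — OK.

Violated: 3, 4, 5.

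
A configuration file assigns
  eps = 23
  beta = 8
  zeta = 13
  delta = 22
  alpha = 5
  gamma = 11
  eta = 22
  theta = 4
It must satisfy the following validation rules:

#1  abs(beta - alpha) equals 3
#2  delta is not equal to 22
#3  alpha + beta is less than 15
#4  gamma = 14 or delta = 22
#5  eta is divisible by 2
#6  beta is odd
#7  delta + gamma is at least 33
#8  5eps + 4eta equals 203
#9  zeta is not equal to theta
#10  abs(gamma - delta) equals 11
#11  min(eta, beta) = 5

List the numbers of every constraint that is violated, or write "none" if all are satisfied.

Constraints 2, 6, 11 do not hold.

#1 abs(8 - 5) = 3  holds
#2 delta = 22, but 22 is required to differ  fails
#3 alpha + beta = 5 + 8 = 13; 13 < 15  holds
#4 gamma = 11 ≠ 14, but delta = 22 = 22 (second disjunct)  holds
#5 22 / 2 = 11, so 2 divides 22  holds
#6 beta = 8 is even  fails
#7 delta + gamma = 22 + 11 = 33; 33 ≥ 33  holds
#8 5eps + 4eta = 5(23) + 4(22) = 203  holds
#9 zeta = 13, theta = 4; distinct  holds
#10 abs(11 - 22) = 11  holds
#11 min(22, 8) = 8, not 5  fails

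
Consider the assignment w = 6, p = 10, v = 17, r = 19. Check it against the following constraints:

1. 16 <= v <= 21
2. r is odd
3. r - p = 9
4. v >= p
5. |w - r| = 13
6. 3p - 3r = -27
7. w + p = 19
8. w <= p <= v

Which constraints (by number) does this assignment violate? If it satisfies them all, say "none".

1. v = 17 lies in [16, 21] — holds.
2. r = 19 is odd — holds.
3. r - p = 19 - 10 = 9 — holds.
4. v = 17, p = 10; 17 ≥ 10 — holds.
5. |6 - 19| = 13 — holds.
6. 3p - 3r = 3(10) - 3(19) = -27 — holds.
7. w + p = 6 + 10 = 16, not 19 — does not hold.
8. values 6 <= 10 <= 17 — holds.

Violated: 7.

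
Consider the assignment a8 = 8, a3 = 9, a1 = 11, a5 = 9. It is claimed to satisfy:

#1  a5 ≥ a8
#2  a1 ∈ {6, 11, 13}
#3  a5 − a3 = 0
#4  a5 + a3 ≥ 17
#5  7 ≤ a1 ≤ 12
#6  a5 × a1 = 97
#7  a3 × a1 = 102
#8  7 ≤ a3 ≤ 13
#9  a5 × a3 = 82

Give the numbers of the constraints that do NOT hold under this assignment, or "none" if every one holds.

#1 a5 = 9, a8 = 8; 9 ≥ 8 — holds.
#2 a1 = 11 is in {6, 11, 13} — holds.
#3 a5 − a3 = 9 − 9 = 0 — holds.
#4 a5 + a3 = 9 + 9 = 18; 18 ≥ 17 — holds.
#5 a1 = 11 lies in [7, 12] — holds.
#6 a5 × a1 = 9 × 11 = 99, not 97 — fails.
#7 a3 × a1 = 9 × 11 = 99, not 102 — fails.
#8 a3 = 9 lies in [7, 13] — holds.
#9 a5 × a3 = 9 × 9 = 81, not 82 — fails.

Violated: 6, 7, and 9.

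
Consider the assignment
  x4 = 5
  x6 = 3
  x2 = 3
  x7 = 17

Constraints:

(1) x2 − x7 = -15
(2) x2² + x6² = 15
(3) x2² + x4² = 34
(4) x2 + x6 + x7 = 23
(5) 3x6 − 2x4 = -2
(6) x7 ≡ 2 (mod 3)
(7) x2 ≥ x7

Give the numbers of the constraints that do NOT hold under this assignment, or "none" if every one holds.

(1) x2 − x7 = 3 − 17 = -14, not -15  ✗
(2) x2² + x6² = 3² + 3² = 9 + 9 = 18, not 15  ✗
(3) x2² + x4² = 3² + 5² = 9 + 25 = 34  ✓
(4) x2 + x6 + x7 = 3 + 3 + 17 = 23  ✓
(5) 3x6 − 2x4 = 3(3) − 2(5) = -1, not -2  ✗
(6) 17 mod 3 = 2  ✓
(7) x2 = 3, x7 = 17; 3 < 17 (want ≥)  ✗

No — constraints 1, 2, 5, and 7 are not satisfied.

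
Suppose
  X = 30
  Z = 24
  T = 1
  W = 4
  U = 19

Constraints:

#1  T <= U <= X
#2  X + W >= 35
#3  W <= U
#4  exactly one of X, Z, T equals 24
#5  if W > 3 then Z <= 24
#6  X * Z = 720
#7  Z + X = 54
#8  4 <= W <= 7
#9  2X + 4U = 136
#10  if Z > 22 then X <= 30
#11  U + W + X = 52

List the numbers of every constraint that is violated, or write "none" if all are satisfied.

Constraints 2 and 11 are violated.

#1 values 1 <= 19 <= 30  ✓
#2 X + W = 30 + 4 = 34; 34 < 35, bound 35 not met  ✗
#3 W = 4, U = 19; 4 ≤ 19  ✓
#4 X=30, Z=24, T=1; 1 of them equals 24  ✓
#5 W = 4 > 3, so we need Z ≤ 24; Z = 24 ≤ 24  ✓
#6 X * Z = 30 * 24 = 720  ✓
#7 Z + X = 24 + 30 = 54  ✓
#8 W = 4 lies in [4, 7]  ✓
#9 2X + 4U = 2(30) + 4(19) = 136  ✓
#10 Z = 24 > 22, so we need X ≤ 30; X = 30 ≤ 30  ✓
#11 U + W + X = 19 + 4 + 30 = 53, not 52  ✗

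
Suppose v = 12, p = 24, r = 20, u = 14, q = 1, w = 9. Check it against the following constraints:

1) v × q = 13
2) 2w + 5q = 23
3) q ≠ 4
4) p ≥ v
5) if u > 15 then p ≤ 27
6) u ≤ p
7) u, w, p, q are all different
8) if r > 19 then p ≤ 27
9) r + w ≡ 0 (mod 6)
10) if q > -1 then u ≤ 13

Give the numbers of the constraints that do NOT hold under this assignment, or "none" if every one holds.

1) v × q = 12 × 1 = 12, not 13  no
2) 2w + 5q = 2(9) + 5(1) = 23  yes
3) q = 1, and 1 ≠ 4  yes
4) p = 24, v = 12; 24 ≥ 12  yes
5) u = 14, not > 15; antecedent false, conditional vacuously true  yes
6) u = 14, p = 24; 14 ≤ 24  yes
7) values 14, 9, 24, 1 are pairwise distinct  yes
8) r = 20 > 19, so we need p ≤ 27; p = 24 ≤ 27  yes
9) r + w = 29; 29 mod 6 = 5, not 0  no
10) q = 1 > -1, so we need u ≤ 13; but u = 14 > 13  no

Constraints 1, 9, and 10 are violated.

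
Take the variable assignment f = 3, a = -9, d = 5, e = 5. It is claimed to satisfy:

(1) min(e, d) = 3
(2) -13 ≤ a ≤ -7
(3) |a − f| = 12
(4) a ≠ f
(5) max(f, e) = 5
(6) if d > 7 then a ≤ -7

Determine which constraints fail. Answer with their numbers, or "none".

The assignment fails constraint 1.

(1) min(5, 5) = 5, not 3 — violated.
(2) a = -9 lies in [-13, -7] — satisfied.
(3) |-9 − 3| = 12 — satisfied.
(4) a = -9, f = 3; distinct — satisfied.
(5) max(3, 5) = 5 — satisfied.
(6) d = 5, not > 7; antecedent false, conditional vacuously true — satisfied.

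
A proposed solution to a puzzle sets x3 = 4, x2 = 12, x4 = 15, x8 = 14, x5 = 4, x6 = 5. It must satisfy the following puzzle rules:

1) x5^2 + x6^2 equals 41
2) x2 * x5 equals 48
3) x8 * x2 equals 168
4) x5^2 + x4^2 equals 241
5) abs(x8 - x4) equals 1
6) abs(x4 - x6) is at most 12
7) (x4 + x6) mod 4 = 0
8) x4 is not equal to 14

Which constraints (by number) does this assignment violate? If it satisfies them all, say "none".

All constraints are satisfied.

1) x5^2 + x6^2 = 4^2 + 5^2 = 16 + 25 = 41 — satisfied.
2) x2 * x5 = 12 * 4 = 48 — satisfied.
3) x8 * x2 = 14 * 12 = 168 — satisfied.
4) x5^2 + x4^2 = 4^2 + 15^2 = 16 + 225 = 241 — satisfied.
5) abs(14 - 15) = 1 — satisfied.
6) abs(15 - 5) = 10; 10 ≤ 12 — satisfied.
7) x4 + x6 = 20; 20 mod 4 = 0 — satisfied.
8) x4 = 15, and 15 ≠ 14 — satisfied.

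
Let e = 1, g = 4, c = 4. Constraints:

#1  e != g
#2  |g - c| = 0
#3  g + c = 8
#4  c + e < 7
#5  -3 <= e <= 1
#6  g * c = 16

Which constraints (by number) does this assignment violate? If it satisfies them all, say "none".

The assignment satisfies every constraint.

#1 e = 1, g = 4; distinct  holds
#2 |4 - 4| = 0  holds
#3 g + c = 4 + 4 = 8  holds
#4 c + e = 4 + 1 = 5; 5 < 7  holds
#5 e = 1 lies in [-3, 1]  holds
#6 g * c = 4 * 4 = 16  holds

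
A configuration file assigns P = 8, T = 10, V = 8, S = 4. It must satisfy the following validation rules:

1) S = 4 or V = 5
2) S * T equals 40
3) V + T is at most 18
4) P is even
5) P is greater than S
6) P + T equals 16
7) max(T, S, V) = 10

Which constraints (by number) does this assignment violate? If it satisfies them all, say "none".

1) S = 4 = 4 (first disjunct)  OK
2) S * T = 4 * 10 = 40  OK
3) V + T = 8 + 10 = 18; 18 ≤ 18  OK
4) P = 8 is even  OK
5) P = 8, S = 4; 8 > 4  OK
6) P + T = 8 + 10 = 18, not 16  FAIL
7) max(10, 4, 8) = 10  OK

Constraint 6 is violated.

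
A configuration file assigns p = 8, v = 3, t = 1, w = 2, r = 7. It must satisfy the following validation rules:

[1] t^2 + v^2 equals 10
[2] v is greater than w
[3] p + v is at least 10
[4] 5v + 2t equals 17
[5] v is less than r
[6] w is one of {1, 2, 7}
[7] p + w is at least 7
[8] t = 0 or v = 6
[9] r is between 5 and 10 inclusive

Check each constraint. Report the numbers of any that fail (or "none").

No — constraint 8 is not satisfied.

[1] t^2 + v^2 = 1^2 + 3^2 = 1 + 9 = 10 — satisfied.
[2] v = 3, w = 2; 3 > 2 — satisfied.
[3] p + v = 8 + 3 = 11; 11 ≥ 10 — satisfied.
[4] 5v + 2t = 5(3) + 2(1) = 17 — satisfied.
[5] v = 3, r = 7; 3 < 7 — satisfied.
[6] w = 2 is in {1, 2, 7} — satisfied.
[7] p + w = 8 + 2 = 10; 10 ≥ 7 — satisfied.
[8] t = 1 ≠ 0 and v = 3 ≠ 6; both disjuncts false — violated.
[9] r = 7 lies in [5, 10] — satisfied.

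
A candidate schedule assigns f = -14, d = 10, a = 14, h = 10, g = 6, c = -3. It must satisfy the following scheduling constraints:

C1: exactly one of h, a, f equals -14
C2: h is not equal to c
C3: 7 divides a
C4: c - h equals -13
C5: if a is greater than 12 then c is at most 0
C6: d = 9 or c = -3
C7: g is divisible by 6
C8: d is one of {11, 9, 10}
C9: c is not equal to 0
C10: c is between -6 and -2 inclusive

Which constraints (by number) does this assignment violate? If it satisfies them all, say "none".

No violations.

C1: h=10, a=14, f=-14; 1 of them equals -14  yes
C2: h = 10, c = -3; distinct  yes
C3: 14 / 7 = 2, so 7 divides 14  yes
C4: c - h = -3 - 10 = -13  yes
C5: a = 14 > 12, so we need c ≤ 0; c = -3 ≤ 0  yes
C6: d = 10 ≠ 9, but c = -3 = -3 (second disjunct)  yes
C7: 6 / 6 = 1, so 6 divides 6  yes
C8: d = 10 is in {11, 9, 10}  yes
C9: c = -3, and -3 ≠ 0  yes
C10: c = -3 lies in [-6, -2]  yes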